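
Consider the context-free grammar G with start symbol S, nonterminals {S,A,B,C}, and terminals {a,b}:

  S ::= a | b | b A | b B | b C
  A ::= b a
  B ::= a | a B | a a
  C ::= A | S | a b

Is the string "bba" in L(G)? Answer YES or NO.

CNF form of G:
  S -> T0 A | T0 B | T0 C | a | b
  A -> T0 T1
  B -> T1 B | T1 T1 | a
  C -> T0 A | T0 B | T0 C | T0 T1 | T1 T0 | a | b
  T0 -> b
  T1 -> a

CYK fill:
  cell(0,0) b: {C,S,T0}  orig:{C,S}
  cell(1,1) b: {C,S,T0}  orig:{C,S}
  cell(2,2) a: {B,C,S,T1}  orig:{B,C,S}
  cell(0,1) bb: {C,S}
  cell(1,2) ba: {A,C,S}
  cell(0,2) bba: {C,S}

S ∈ T[0,2] ⇒ YES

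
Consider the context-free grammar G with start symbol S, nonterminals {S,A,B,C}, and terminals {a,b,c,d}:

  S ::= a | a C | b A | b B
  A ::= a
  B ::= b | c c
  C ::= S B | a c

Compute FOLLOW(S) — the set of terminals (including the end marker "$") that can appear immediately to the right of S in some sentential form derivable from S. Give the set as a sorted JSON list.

Compute FIRST by fixpoint:
[1]
  A via A→a: +{a}
  B via B→b: +{b}
  B via B→c c: +{c}
  C via C→a c: +{a}
  S via S→a: +{a}
  S via S→b A: +{b}
  FIRST[S]={a,b}  FIRST[A]={a}  FIRST[B]={b,c}  FIRST[C]={a}
[2]
  C via C→S B: +{b}
  FIRST[S]={a,b}  FIRST[A]={a}  FIRST[B]={b,c}  FIRST[C]={a,b}
[3] done
  FIRST[S]={a,b}  FIRST[A]={a}  FIRST[B]={b,c}  FIRST[C]={a,b}

FOLLOW iteration:
FOLLOW(S) := {$}
[1]
  C→S B: FOLLOW(S) ⊇ FIRST(B) = {b,c}; new: +{b,c}
  S→a C: FOLLOW(C) ⊇ FOLLOW(S) ⊇ {$,b,c}; new: +{$,b,c}
  S→b A: FOLLOW(A) ⊇ FOLLOW(S) ⊇ {$,b,c}; new: +{$,b,c}
  S→b B: FOLLOW(B) ⊇ FOLLOW(S) ⊇ {$,b,c}; new: +{$,b,c}
  FOLLOW[S]={$,b,c}  FOLLOW[A]={$,b,c}  FOLLOW[B]={$,b,c}  FOLLOW[C]={$,b,c}
[2] — fixpoint
  FOLLOW[S]={$,b,c}  FOLLOW[A]={$,b,c}  FOLLOW[B]={$,b,c}  FOLLOW[C]={$,b,c}

FOLLOW(S) = ["$", "b", "c"]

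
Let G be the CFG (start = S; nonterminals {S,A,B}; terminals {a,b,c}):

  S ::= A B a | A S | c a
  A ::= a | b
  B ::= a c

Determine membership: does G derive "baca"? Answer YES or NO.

Convert to CNF:
  S -> A S | A X2 | T1 T0
  A -> a | b
  B -> T0 T1
  T0 -> a
  T1 -> c
  X2 -> B T0

CYK table (by increasing span):
  [0..0]={A}  "b"
  [1..1]={A,T0}  "a"  orig:{A}
  [2..2]={T1}  "c"  orig:{}
  [3..3]={A,T0}  "a"  orig:{A}
  [0..1]=∅  "ba"
  [1..2]={B}  "ac"
  [2..3]={S}  "ca"
  [0..2]=∅  "bac"
  [1..3]={S,X2}  "aca"  orig:{S}
  [0..3]={S}  "baca"

S ∈ T[0,3] ⇒ YES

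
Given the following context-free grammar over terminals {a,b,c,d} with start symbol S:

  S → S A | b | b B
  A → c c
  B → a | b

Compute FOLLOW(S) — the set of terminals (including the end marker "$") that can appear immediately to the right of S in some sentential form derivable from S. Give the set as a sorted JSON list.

FIRST iteration:
iter 1:
  A via A→c c: +{c}
  B via B→a: +{a}
  B via B→b: +{b}
  S via S→b: +{b}
  FIRST[S]={b}  FIRST[A]={c}  FIRST[B]={a,b}
iter 2: (no change)
  FIRST[S]={b}  FIRST[A]={c}  FIRST[B]={a,b}

Compute FOLLOW by fixpoint:
initialize: $ ∈ FOLLOW(S)
pass 1:
  S→S A: FOLLOW(S) ⊇ FIRST(A) = {c}; new: +{c}
  S→S A: FOLLOW(A) ⊇ FOLLOW(S) ⊇ {$,c}; new: +{$,c}
  S→b B: FOLLOW(B) ⊇ FOLLOW(S) ⊇ {$,c}; new: +{$,c}
  FOLLOW(S)={$,c}  FOLLOW(A)={$,c}  FOLLOW(B)={$,c}
pass 2: (no change)
  FOLLOW(S)={$,c}  FOLLOW(A)={$,c}  FOLLOW(B)={$,c}

FOLLOW(S) = ["$", "c"]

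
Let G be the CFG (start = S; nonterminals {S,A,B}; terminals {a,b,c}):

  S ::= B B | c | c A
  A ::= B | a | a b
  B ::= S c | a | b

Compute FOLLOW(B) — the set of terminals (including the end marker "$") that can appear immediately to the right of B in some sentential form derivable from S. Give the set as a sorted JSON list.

FIRST iteration:
[1]
  A via A→a: +{a}
  B via B→a: +{a}
  B via B→b: +{b}
  S via S→B B: +{a,b}
  S via S→c: +{c}
  S: {a,b,c}  A: {a}  B: {a,b}
[2]
  A via A→B: +{b}
  B via B→S c: +{c}
  S: {a,b,c}  A: {a,b}  B: {a,b,c}
[3]
  A via A→B: +{c}
  S: {a,b,c}  A: {a,b,c}  B: {a,b,c}
[4] (no change)
  S: {a,b,c}  A: {a,b,c}  B: {a,b,c}

FOLLOW sets:
seed FOLLOW(S) with $
pass 1:
  B→S c: FOLLOW(S) ⊇ FIRST(c) = {c}; new: +{c}
  S→B B: FOLLOW(B) ⊇ FIRST(B) = {a,b,c}; new: +{a,b,c}
  S→B B: FOLLOW(B) ⊇ FOLLOW(S) ⊇ {$,c}; new: +{$}
  S→c A: FOLLOW(A) ⊇ FOLLOW(S) ⊇ {$,c}; new: +{$,c}
  FOLLOW(S)={$,c}  FOLLOW(A)={$,c}  FOLLOW(B)={$,a,b,c}
pass 2: — fixpoint
  FOLLOW(S)={$,c}  FOLLOW(A)={$,c}  FOLLOW(B)={$,a,b,c}

FOLLOW(B) = ["$", "a", "b", "c"]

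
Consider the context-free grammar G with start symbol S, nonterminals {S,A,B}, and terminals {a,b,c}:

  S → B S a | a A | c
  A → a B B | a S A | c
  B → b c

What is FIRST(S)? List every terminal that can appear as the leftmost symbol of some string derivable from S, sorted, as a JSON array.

Compute FIRST by fixpoint:
iter 1:
  A via A→a B B: +{a}
  A via A→c: +{c}
  B via B→b c: +{b}
  S via S→B S a: +{b}
  S via S→a A: +{a}
  S via S→c: +{c}
  S: {a,b,c}  A: {a,c}  B: {b}
iter 2: (no change)
  S: {a,b,c}  A: {a,c}  B: {b}

FIRST(S) = ["a", "b", "c"]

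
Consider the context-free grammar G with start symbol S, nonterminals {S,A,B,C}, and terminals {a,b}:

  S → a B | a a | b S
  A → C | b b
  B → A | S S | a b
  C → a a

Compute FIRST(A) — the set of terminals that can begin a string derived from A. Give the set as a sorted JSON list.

FIRST iteration:
[1]
  A via A→b b: +{b}
  B via B→A: +{b}
  B via B→a b: +{a}
  C via C→a a: +{a}
  S via S→a B: +{a}
  S via S→b S: +{b}
  S: {a,b}  A: {b}  B: {a,b}  C: {a}
[2]
  A via A→C: +{a}
  S: {a,b}  A: {a,b}  B: {a,b}  C: {a}
[3] done
  S: {a,b}  A: {a,b}  B: {a,b}  C: {a}

FIRST(A) = ["a", "b"]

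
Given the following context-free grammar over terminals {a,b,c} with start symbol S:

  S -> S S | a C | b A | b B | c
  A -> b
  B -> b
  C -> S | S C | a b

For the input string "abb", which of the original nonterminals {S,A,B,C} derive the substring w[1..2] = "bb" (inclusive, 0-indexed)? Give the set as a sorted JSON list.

Convert to CNF:
  S -> S S | T0 C | T1 A | T1 B | c
  A -> b
  B -> b
  C -> S C | S S | T0 C | T0 T1 | T1 A | T1 B | c
  T0 -> a
  T1 -> b

CYK fill — only the sub-triangle for w[1..2]:
  cell(1,1) b: {A,B,T1}  orig:{A,B}
  cell(2,2) b: {A,B,T1}  orig:{A,B}
  cell(1,2) bb: {C,S}

Original NTs in T[1,2] deriving "bb": ["C", "S"]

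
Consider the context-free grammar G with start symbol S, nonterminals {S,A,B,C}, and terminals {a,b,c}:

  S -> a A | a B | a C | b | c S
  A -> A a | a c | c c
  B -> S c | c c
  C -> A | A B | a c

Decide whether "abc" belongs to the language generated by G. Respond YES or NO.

Convert to CNF:
  S -> T0 A | T0 B | T0 C | T1 S | b
  A -> A T0 | T0 T1 | T1 T1
  B -> S T1 | T1 T1
  C -> A B | A T0 | T0 T1 | T1 T1
  T0 -> a
  T1 -> c

CYK table (by increasing span):
  T[0,0] 'a' = {T0}  orig:{}
  T[1,1] 'b' = {S}
  T[2,2] 'c' = {T1}  orig:{}
  T[0,1] 'ab' = ∅
  T[1,2] 'bc' = {B}
  T[0,2] 'abc' = {S}

S ∈ T[0,2] ⇒ YES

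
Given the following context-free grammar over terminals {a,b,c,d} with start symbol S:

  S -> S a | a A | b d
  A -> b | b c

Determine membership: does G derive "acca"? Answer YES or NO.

CNF form of G:
  S -> S T2 | T0 T3 | T2 A
  A -> T0 T1 | b
  T0 -> b
  T1 -> c
  T2 -> a
  T3 -> d

CYK table (by increasing span):
  T[0,0] 'a' = {T2}  orig:{}
  T[1,1] 'c' = {T1}  orig:{}
  T[2,2] 'c' = {T1}  orig:{}
  T[3,3] 'a' = {T2}  orig:{}
  T[0,1] 'ac' = ∅
  T[1,2] 'cc' = ∅
  T[2,3] 'ca' = ∅
  T[0,2] 'acc' = ∅
  T[1,3] 'cca' = ∅
  T[0,3] 'acca' = ∅

S ∉ T[0,3] ⇒ NO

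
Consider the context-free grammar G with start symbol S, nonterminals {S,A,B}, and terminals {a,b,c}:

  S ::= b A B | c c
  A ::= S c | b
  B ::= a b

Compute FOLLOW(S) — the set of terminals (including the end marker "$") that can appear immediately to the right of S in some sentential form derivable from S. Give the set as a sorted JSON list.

Compute FIRST by fixpoint:
[1]
  A via A→b: +{b}
  B via B→a b: +{a}
  S via S→b A B: +{b}
  S via S→c c: +{c}
  FIRST[S]={b,c}  FIRST[A]={b}  FIRST[B]={a}
[2]
  A via A→S c: +{c}
  FIRST[S]={b,c}  FIRST[A]={b,c}  FIRST[B]={a}
[3] — fixpoint
  FIRST[S]={b,c}  FIRST[A]={b,c}  FIRST[B]={a}

Compute FOLLOW by fixpoint:
initialize: $ ∈ FOLLOW(S)
round 1:
  A→S c: FOLLOW(S) ⊇ FIRST(c) = {c}; new: +{c}
  S→b A B: FOLLOW(A) ⊇ FIRST(B) = {a}; new: +{a}
  S→b A B: FOLLOW(B) ⊇ FOLLOW(S) ⊇ {$,c}; new: +{$,c}
  FOLLOW(S)={$,c}  FOLLOW(A)={a}  FOLLOW(B)={$,c}
round 2: — fixpoint
  FOLLOW(S)={$,c}  FOLLOW(A)={a}  FOLLOW(B)={$,c}

FOLLOW(S) = ["$", "c"]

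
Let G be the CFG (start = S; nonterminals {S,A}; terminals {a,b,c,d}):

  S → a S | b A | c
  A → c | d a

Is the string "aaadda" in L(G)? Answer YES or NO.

Convert to CNF:
  S -> T1 S | T2 A | c
  A -> T0 T1 | c
  T0 -> d
  T1 -> a
  T2 -> b

CYK table (by increasing span):
  T[0,0] 'a' = {T1}  orig:{}
  T[1,1] 'a' = {T1}  orig:{}
  T[2,2] 'a' = {T1}  orig:{}
  T[3,3] 'd' = {T0}  orig:{}
  T[4,4] 'd' = {T0}  orig:{}
  T[5,5] 'a' = {T1}  orig:{}
  T[0,1] 'aa' = ∅
  T[1,2] 'aa' = ∅
  T[2,3] 'ad' = ∅
  T[3,4] 'dd' = ∅
  T[4,5] 'da' = {A}
  T[0,2] 'aaa' = ∅
  T[1,3] 'aad' = ∅
  T[2,4] 'add' = ∅
  T[3,5] 'dda' = ∅
  T[0,3] 'aaad' = ∅
  T[1,4] 'aadd' = ∅
  T[2,5] 'adda' = ∅
  T[0,4] 'aaadd' = ∅
  T[1,5] 'aadda' = ∅
  T[0,5] 'aaadda' = ∅

S ∉ T[0,5] ⇒ NO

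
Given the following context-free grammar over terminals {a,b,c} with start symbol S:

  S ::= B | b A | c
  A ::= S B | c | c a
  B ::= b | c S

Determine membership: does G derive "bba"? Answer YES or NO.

CNF form of G:
  S -> T0 S | T2 A | b | c
  A -> S B | T0 T1 | c
  B -> T0 S | b
  T0 -> c
  T1 -> a
  T2 -> b

CYK fill:
  cell(0,0) b: {B,S,T2}  orig:{B,S}
  cell(1,1) b: {B,S,T2}  orig:{B,S}
  cell(2,2) a: {T1}  orig:{}
  cell(0,1) bb: {A}
  cell(1,2) ba: ∅
  cell(0,2) bba: ∅

S ∉ T[0,2] ⇒ NO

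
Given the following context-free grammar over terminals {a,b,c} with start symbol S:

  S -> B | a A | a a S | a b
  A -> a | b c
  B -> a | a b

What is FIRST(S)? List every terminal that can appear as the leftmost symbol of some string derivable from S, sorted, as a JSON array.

FIRST sets, iterate to fixpoint:
round 1:
  A via A→a: +{a}
  A via A→b c: +{b}
  B via B→a: +{a}
  S via S→B: +{a}
  FIRST[S]={a}  FIRST[A]={a,b}  FIRST[B]={a}
round 2: (no change)
  FIRST[S]={a}  FIRST[A]={a,b}  FIRST[B]={a}

FIRST(S) = ["a"]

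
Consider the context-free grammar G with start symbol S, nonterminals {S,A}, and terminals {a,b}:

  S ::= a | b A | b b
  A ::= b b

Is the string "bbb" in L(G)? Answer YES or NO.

CNF form of G:
  S -> T0 A | T0 T0 | a
  A -> T0 T0
  T0 -> b

CYK table (by increasing span):
  T[0,0] 'b' = {T0}  orig:{}
  T[1,1] 'b' = {T0}  orig:{}
  T[2,2] 'b' = {T0}  orig:{}
  T[0,1] 'bb' = {A,S}
  T[1,2] 'bb' = {A,S}
  T[0,2] 'bbb' = {S}

S ∈ T[0,2] ⇒ YES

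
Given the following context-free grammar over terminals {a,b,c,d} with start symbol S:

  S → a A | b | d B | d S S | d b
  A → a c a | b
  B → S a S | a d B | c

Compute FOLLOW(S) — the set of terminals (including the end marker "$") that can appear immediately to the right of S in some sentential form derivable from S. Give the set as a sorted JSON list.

Compute FIRST by fixpoint:
pass 1:
  A via A→a c a: +{a}
  A via A→b: +{b}
  B via B→a d B: +{a}
  B via B→c: +{c}
  S via S→a A: +{a}
  S via S→b: +{b}
  S via S→d B: +{d}
  S: {a,b,d}  A: {a,b}  B: {a,c}
pass 2:
  B via B→S a S: +{b,d}
  S: {a,b,d}  A: {a,b}  B: {a,b,c,d}
pass 3: (stable)
  S: {a,b,d}  A: {a,b}  B: {a,b,c,d}

FOLLOW sets:
initialize: $ ∈ FOLLOW(S)
iter 1:
  B→S a S: FOLLOW(S) ⊇ FIRST(a) = {a}; new: +{a}
  S→a A: FOLLOW(A) ⊇ FOLLOW(S) ⊇ {$,a}; new: +{$,a}
  S→d B: FOLLOW(B) ⊇ FOLLOW(S) ⊇ {$,a}; new: +{$,a}
  S→d S S: FOLLOW(S) ⊇ FIRST(S) = {a,b,d}; new: +{b,d}
  FOLLOW(S)={$,a,b,d}  FOLLOW(A)={$,a}  FOLLOW(B)={$,a}
iter 2:
  S→a A: FOLLOW(A) ⊇ FOLLOW(S) ⊇ {$,a,b,d}; new: +{b,d}
  S→d B: FOLLOW(B) ⊇ FOLLOW(S) ⊇ {$,a,b,d}; new: +{b,d}
  FOLLOW(S)={$,a,b,d}  FOLLOW(A)={$,a,b,d}  FOLLOW(B)={$,a,b,d}
iter 3: (stable)
  FOLLOW(S)={$,a,b,d}  FOLLOW(A)={$,a,b,d}  FOLLOW(B)={$,a,b,d}

FOLLOW(S) = ["$", "a", "b", "d"]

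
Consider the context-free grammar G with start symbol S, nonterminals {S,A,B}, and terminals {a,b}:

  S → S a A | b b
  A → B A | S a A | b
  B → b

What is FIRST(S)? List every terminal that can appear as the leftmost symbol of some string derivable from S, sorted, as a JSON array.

FIRST sets, iterate to fixpoint:
pass 1:
  A via A→b: +{b}
  B via B→b: +{b}
  S via S→b b: +{b}
  FIRST[S]={b}  FIRST[A]={b}  FIRST[B]={b}
pass 2: — fixpoint
  FIRST[S]={b}  FIRST[A]={b}  FIRST[B]={b}

FIRST(S) = ["b"]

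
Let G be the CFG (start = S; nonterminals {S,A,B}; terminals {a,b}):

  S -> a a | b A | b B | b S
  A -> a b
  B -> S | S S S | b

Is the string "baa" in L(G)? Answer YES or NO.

CNF form of G:
  S -> T0 T0 | T1 A | T1 B | T1 S
  A -> T0 T1
  B -> S X2 | T0 T0 | T1 A | T1 B | T1 S | b
  T0 -> a
  T1 -> b
  X2 -> S S

CYK table (by increasing span):
  cell(0,0) b: {B,T1}  orig:{B}
  cell(1,1) a: {T0}  orig:{}
  cell(2,2) a: {T0}  orig:{}
  cell(0,1) ba: ∅
  cell(1,2) aa: {B,S}
  cell(0,2) baa: {B,S}

S ∈ T[0,2] ⇒ YES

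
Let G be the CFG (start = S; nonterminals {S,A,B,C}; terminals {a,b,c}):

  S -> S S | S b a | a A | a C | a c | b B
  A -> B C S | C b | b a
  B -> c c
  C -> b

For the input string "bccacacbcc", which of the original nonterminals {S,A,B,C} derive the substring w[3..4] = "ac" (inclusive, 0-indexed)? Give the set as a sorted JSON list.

CNF form of G:
  S -> S S | S X4 | T0 B | T1 A | T1 C | T1 T2
  A -> B X3 | C T0 | T0 T1
  B -> T2 T2
  C -> b
  T0 -> b
  T1 -> a
  T2 -> c
  X3 -> C S
  X4 -> T0 T1

CYK table (by increasing span) (cells [i..j] with 3 ≤ i ≤ j ≤ 4 only):
  cell(3,3) a: {T1}  orig:{}
  cell(4,4) c: {T2}  orig:{}
  cell(3,4) ac: {S}

Original NTs in T[3,4] deriving "ac": ["S"]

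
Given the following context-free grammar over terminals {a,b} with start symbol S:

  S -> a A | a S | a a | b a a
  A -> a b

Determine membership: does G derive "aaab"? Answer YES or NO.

CNF form of G:
  S -> T0 A | T0 S | T0 T0 | T1 X2
  A -> T0 T1
  T0 -> a
  T1 -> b
  X2 -> T0 T0

CYK table (by increasing span):
  T[0,0] 'a' = {T0}  orig:{}
  T[1,1] 'a' = {T0}  orig:{}
  T[2,2] 'a' = {T0}  orig:{}
  T[3,3] 'b' = {T1}  orig:{}
  T[0,1] 'aa' = {S,X2}  orig:{S}
  T[1,2] 'aa' = {S,X2}  orig:{S}
  T[2,3] 'ab' = {A}
  T[0,2] 'aaa' = {S}
  T[1,3] 'aab' = {S}
  T[0,3] 'aaab' = {S}

S ∈ T[0,3] ⇒ YES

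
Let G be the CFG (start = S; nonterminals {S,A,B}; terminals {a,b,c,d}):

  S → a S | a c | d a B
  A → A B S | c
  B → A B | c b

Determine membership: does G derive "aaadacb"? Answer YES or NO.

CNF form of G:
  S -> T2 S | T2 T0 | T3 X5
  A -> A X4 | c
  B -> A B | T0 T1
  T0 -> c
  T1 -> b
  T2 -> a
  T3 -> d
  X4 -> B S
  X5 -> T2 B

CYK fill:
  T[0,0] 'a' = {T2}  orig:{}
  T[1,1] 'a' = {T2}  orig:{}
  T[2,2] 'a' = {T2}  orig:{}
  T[3,3] 'd' = {T3}  orig:{}
  T[4,4] 'a' = {T2}  orig:{}
  T[5,5] 'c' = {A,T0}  orig:{A}
  T[6,6] 'b' = {T1}  orig:{}
  T[0,1] 'aa' = ∅
  T[1,2] 'aa' = ∅
  T[2,3] 'ad' = ∅
  T[3,4] 'da' = ∅
  T[4,5] 'ac' = {S}
  T[5,6] 'cb' = {B}
  T[0,2] 'aaa' = ∅
  T[1,3] 'aad' = ∅
  T[2,4] 'ada' = ∅
  T[3,5] 'dac' = ∅
  T[4,6] 'acb' = {X5}  orig:{}
  T[0,3] 'aaad' = ∅
  T[1,4] 'aada' = ∅
  T[2,5] 'adac' = ∅
  T[3,6] 'dacb' = {S}
  T[0,4] 'aaada' = ∅
  T[1,5] 'aadac' = ∅
  T[2,6] 'adacb' = {S}
  T[0,5] 'aaadac' = ∅
  T[1,6] 'aadacb' = {S}
  T[0,6] 'aaadacb' = {S}

S ∈ T[0,6] ⇒ YES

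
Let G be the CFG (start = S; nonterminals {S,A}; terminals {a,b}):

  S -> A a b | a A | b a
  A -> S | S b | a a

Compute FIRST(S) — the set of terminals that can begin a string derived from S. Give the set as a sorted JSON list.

FIRST sets, iterate to fixpoint:
round 1:
  A via A→a a: +{a}
  S via S→A a b: +{a}
  S via S→b a: +{b}
  S: {a,b}  A: {a}
round 2:
  A via A→S: +{b}
  S: {a,b}  A: {a,b}
round 3: (no change)
  S: {a,b}  A: {a,b}

FIRST(S) = ["a", "b"]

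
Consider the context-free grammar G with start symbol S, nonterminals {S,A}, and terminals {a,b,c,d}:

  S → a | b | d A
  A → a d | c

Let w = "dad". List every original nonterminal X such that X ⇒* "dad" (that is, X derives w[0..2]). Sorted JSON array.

CNF form of G:
  S -> T1 A | a | b
  A -> T0 T1 | c
  T0 -> a
  T1 -> d

CYK fill — only the sub-triangle for w[0..2]:
  cell(0,0) d: {T1}  orig:{}
  cell(1,1) a: {S,T0}  orig:{S}
  cell(2,2) d: {T1}  orig:{}
  cell(0,1) da: ∅
  cell(1,2) ad: {A}
  cell(0,2) dad: {S}

Original NTs in T[0,2] deriving "dad": ["S"]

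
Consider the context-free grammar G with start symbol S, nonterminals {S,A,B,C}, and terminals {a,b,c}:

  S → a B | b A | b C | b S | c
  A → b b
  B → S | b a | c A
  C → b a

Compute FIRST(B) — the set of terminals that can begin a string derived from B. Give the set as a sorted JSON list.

FIRST sets, iterate to fixpoint:
round 1:
  A via A→b b: +{b}
  B via B→b a: +{b}
  B via B→c A: +{c}
  C via C→b a: +{b}
  S via S→a B: +{a}
  S via S→b A: +{b}
  S via S→c: +{c}
  S: {a,b,c}  A: {b}  B: {b,c}  C: {b}
round 2:
  B via B→S: +{a}
  S: {a,b,c}  A: {b}  B: {a,b,c}  C: {b}
round 3: (no change)
  S: {a,b,c}  A: {b}  B: {a,b,c}  C: {b}

FIRST(B) = ["a", "b", "c"]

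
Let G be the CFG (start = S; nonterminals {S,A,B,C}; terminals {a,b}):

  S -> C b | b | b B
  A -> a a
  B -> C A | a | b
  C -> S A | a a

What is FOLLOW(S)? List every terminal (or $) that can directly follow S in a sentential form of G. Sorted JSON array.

FIRST iteration:
round 1:
  A via A→a a: +{a}
  B via B→a: +{a}
  B via B→b: +{b}
  C via C→a a: +{a}
  S via S→C b: +{a}
  S via S→b: +{b}
  FIRST[S]={a,b}  FIRST[A]={a}  FIRST[B]={a,b}  FIRST[C]={a}
round 2:
  C via C→S A: +{b}
  FIRST[S]={a,b}  FIRST[A]={a}  FIRST[B]={a,b}  FIRST[C]={a,b}
round 3: (no change)
  FIRST[S]={a,b}  FIRST[A]={a}  FIRST[B]={a,b}  FIRST[C]={a,b}

FOLLOW sets:
initialize: $ ∈ FOLLOW(S)
iter 1:
  B→C A: FOLLOW(C) ⊇ FIRST(A) = {a}; new: +{a}
  C→S A: FOLLOW(S) ⊇ FIRST(A) = {a}; new: +{a}
  C→S A: FOLLOW(A) ⊇ FOLLOW(C) ⊇ {a}; new: +{a}
  S→C b: FOLLOW(C) ⊇ FIRST(b) = {b}; new: +{b}
  S→b B: FOLLOW(B) ⊇ FOLLOW(S) ⊇ {$,a}; new: +{$,a}
  FOLLOW(S)={$,a}  FOLLOW(A)={a}  FOLLOW(B)={$,a}  FOLLOW(C)={a,b}
iter 2:
  B→C A: FOLLOW(A) ⊇ FOLLOW(B) ⊇ {$,a}; new: +{$}
  C→S A: FOLLOW(A) ⊇ FOLLOW(C) ⊇ {a,b}; new: +{b}
  FOLLOW(S)={$,a}  FOLLOW(A)={$,a,b}  FOLLOW(B)={$,a}  FOLLOW(C)={a,b}
iter 3: — fixpoint
  FOLLOW(S)={$,a}  FOLLOW(A)={$,a,b}  FOLLOW(B)={$,a}  FOLLOW(C)={a,b}

FOLLOW(S) = ["$", "a"]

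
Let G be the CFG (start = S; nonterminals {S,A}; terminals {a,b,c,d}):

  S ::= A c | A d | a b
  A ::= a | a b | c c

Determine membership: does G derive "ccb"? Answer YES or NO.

Convert to CNF:
  S -> A T2 | A T3 | T0 T1
  A -> T0 T1 | T2 T2 | a
  T0 -> a
  T1 -> b
  T2 -> c
  T3 -> d

CYK fill:
  [0..0]={T2}  "c"  orig:{}
  [1..1]={T2}  "c"  orig:{}
  [2..2]={T1}  "b"  orig:{}
  [0..1]={A}  "cc"
  [1..2]=∅  "cb"
  [0..2]=∅  "ccb"

S ∉ T[0,2] ⇒ NO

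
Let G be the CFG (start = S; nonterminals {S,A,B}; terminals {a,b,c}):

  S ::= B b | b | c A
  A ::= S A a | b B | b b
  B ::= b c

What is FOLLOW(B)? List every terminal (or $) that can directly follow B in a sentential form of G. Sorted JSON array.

FIRST iteration:
round 1:
  A via A→b B: +{b}
  B via B→b c: +{b}
  S via S→B b: +{b}
  S via S→c A: +{c}
  S: {b,c}  A: {b}  B: {b}
round 2:
  A via A→S A a: +{c}
  S: {b,c}  A: {b,c}  B: {b}
round 3: — fixpoint
  S: {b,c}  A: {b,c}  B: {b}

FOLLOW iteration:
FOLLOW(S) := {$}
pass 1:
  A→S A a: FOLLOW(S) ⊇ FIRST(A) = {b,c}; new: +{b,c}
  A→S A a: FOLLOW(A) ⊇ FIRST(a) = {a}; new: +{a}
  A→b B: FOLLOW(B) ⊇ FOLLOW(A) ⊇ {a}; new: +{a}
  S→B b: FOLLOW(B) ⊇ FIRST(b) = {b}; new: +{b}
  S→c A: FOLLOW(A) ⊇ FOLLOW(S) ⊇ {$,b,c}; new: +{$,b,c}
  FOLLOW(S)={$,b,c}  FOLLOW(A)={$,a,b,c}  FOLLOW(B)={a,b}
pass 2:
  A→b B: FOLLOW(B) ⊇ FOLLOW(A) ⊇ {$,a,b,c}; new: +{$,c}
  FOLLOW(S)={$,b,c}  FOLLOW(A)={$,a,b,c}  FOLLOW(B)={$,a,b,c}
pass 3: done
  FOLLOW(S)={$,b,c}  FOLLOW(A)={$,a,b,c}  FOLLOW(B)={$,a,b,c}

FOLLOW(B) = ["$", "a", "b", "c"]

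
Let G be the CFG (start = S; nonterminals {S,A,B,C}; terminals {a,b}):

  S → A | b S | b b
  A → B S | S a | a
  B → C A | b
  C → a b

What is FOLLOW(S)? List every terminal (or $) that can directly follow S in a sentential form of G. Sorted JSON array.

FIRST sets, iterate to fixpoint:
iter 1:
  A via A→a: +{a}
  B via B→b: +{b}
  C via C→a b: +{a}
  S via S→A: +{a}
  S via S→b S: +{b}
  FIRST(S)={a,b}  FIRST(A)={a}  FIRST(B)={b}  FIRST(C)={a}
iter 2:
  A via A→B S: +{b}
  B via B→C A: +{a}
  FIRST(S)={a,b}  FIRST(A)={a,b}  FIRST(B)={a,b}  FIRST(C)={a}
iter 3: (no change)
  FIRST(S)={a,b}  FIRST(A)={a,b}  FIRST(B)={a,b}  FIRST(C)={a}

FOLLOW sets:
seed FOLLOW(S) with $
iter 1:
  A→B S: FOLLOW(B) ⊇ FIRST(S) = {a,b}; new: +{a,b}
  A→S a: FOLLOW(S) ⊇ FIRST(a) = {a}; new: +{a}
  B→C A: FOLLOW(C) ⊇ FIRST(A) = {a,b}; new: +{a,b}
  B→C A: FOLLOW(A) ⊇ FOLLOW(B) ⊇ {a,b}; new: +{a,b}
  S→A: FOLLOW(A) ⊇ FOLLOW(S) ⊇ {$,a}; new: +{$}
  FOLLOW[S]={$,a}  FOLLOW[A]={$,a,b}  FOLLOW[B]={a,b}  FOLLOW[C]={a,b}
iter 2:
  A→B S: FOLLOW(S) ⊇ FOLLOW(A) ⊇ {$,a,b}; new: +{b}
  FOLLOW[S]={$,a,b}  FOLLOW[A]={$,a,b}  FOLLOW[B]={a,b}  FOLLOW[C]={a,b}
iter 3: (stable)
  FOLLOW[S]={$,a,b}  FOLLOW[A]={$,a,b}  FOLLOW[B]={a,b}  FOLLOW[C]={a,b}

FOLLOW(S) = ["$", "a", "b"]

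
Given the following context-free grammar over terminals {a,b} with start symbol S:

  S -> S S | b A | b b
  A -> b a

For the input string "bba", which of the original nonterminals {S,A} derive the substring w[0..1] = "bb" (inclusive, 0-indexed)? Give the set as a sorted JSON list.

CNF form of G:
  S -> S S | T0 A | T0 T0
  A -> T0 T1
  T0 -> b
  T1 -> a

Fill CYK table bottom-up, restricted to cells inside w[0..1]:
  T[0,0] 'b' = {T0}  orig:{}
  T[1,1] 'b' = {T0}  orig:{}
  T[0,1] 'bb' = {S}

Original NTs in T[0,1] deriving "bb": ["S"]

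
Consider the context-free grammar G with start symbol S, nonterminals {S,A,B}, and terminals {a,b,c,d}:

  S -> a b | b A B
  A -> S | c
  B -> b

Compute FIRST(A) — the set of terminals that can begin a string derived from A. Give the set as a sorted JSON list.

FIRST iteration:
round 1:
  A via A→c: +{c}
  B via B→b: +{b}
  S via S→a b: +{a}
  S via S→b A B: +{b}
  FIRST[S]={a,b}  FIRST[A]={c}  FIRST[B]={b}
round 2:
  A via A→S: +{a,b}
  FIRST[S]={a,b}  FIRST[A]={a,b,c}  FIRST[B]={b}
round 3: (stable)
  FIRST[S]={a,b}  FIRST[A]={a,b,c}  FIRST[B]={b}

FIRST(A) = ["a", "b", "c"]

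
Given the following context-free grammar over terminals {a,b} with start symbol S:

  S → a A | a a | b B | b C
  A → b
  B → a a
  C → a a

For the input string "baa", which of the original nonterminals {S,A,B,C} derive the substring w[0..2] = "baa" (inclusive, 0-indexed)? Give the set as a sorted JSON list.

Convert to CNF:
  S -> T0 A | T0 T0 | T1 B | T1 C
  A -> b
  B -> T0 T0
  C -> T0 T0
  T0 -> a
  T1 -> b

Fill CYK table bottom-up — only the sub-triangle for w[0..2]:
  [0..0]={A,T1}  "b"  orig:{A}
  [1..1]={T0}  "a"  orig:{}
  [2..2]={T0}  "a"  orig:{}
  [0..1]=∅  "ba"
  [1..2]={B,C,S}  "aa"
  [0..2]={S}  "baa"

Original NTs in T[0,2] deriving "baa": ["S"]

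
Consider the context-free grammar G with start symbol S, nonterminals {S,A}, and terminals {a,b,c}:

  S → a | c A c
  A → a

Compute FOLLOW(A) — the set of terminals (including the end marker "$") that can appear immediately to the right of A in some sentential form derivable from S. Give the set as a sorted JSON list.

Compute FIRST by fixpoint:
iter 1:
  A via A→a: +{a}
  S via S→a: +{a}
  S via S→c A c: +{c}
  FIRST(S)={a,c}  FIRST(A)={a}
iter 2: (no change)
  FIRST(S)={a,c}  FIRST(A)={a}

Compute FOLLOW by fixpoint:
seed FOLLOW(S) with $
iter 1:
  S→c A c: FOLLOW(A) ⊇ FIRST(c) = {c}; new: +{c}
  FOLLOW(S)={$}  FOLLOW(A)={c}
iter 2: done
  FOLLOW(S)={$}  FOLLOW(A)={c}

FOLLOW(A) = ["c"]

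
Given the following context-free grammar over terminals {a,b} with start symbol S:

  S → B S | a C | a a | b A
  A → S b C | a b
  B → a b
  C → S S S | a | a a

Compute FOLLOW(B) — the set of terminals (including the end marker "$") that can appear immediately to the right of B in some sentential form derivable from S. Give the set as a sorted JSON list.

FIRST iteration:
round 1:
  A via A→a b: +{a}
  B via B→a b: +{a}
  C via C→a: +{a}
  S via S→B S: +{a}
  S via S→b A: +{b}
  FIRST(S)={a,b}  FIRST(A)={a}  FIRST(B)={a}  FIRST(C)={a}
round 2:
  A via A→S b C: +{b}
  C via C→S S S: +{b}
  FIRST(S)={a,b}  FIRST(A)={a,b}  FIRST(B)={a}  FIRST(C)={a,b}
round 3: — fixpoint
  FIRST(S)={a,b}  FIRST(A)={a,b}  FIRST(B)={a}  FIRST(C)={a,b}

FOLLOW sets:
initialize: $ ∈ FOLLOW(S)
pass 1:
  A→S b C: FOLLOW(S) ⊇ FIRST(b) = {b}; new: +{b}
  C→S S S: FOLLOW(S) ⊇ FIRST(S) = {a,b}; new: +{a}
  S→B S: FOLLOW(B) ⊇ FIRST(S) = {a,b}; new: +{a,b}
  S→a C: FOLLOW(C) ⊇ FOLLOW(S) ⊇ {$,a,b}; new: +{$,a,b}
  S→b A: FOLLOW(A) ⊇ FOLLOW(S) ⊇ {$,a,b}; new: +{$,a,b}
  S: {$,a,b}  A: {$,a,b}  B: {a,b}  C: {$,a,b}
pass 2: (no change)
  S: {$,a,b}  A: {$,a,b}  B: {a,b}  C: {$,a,b}

FOLLOW(B) = ["a", "b"]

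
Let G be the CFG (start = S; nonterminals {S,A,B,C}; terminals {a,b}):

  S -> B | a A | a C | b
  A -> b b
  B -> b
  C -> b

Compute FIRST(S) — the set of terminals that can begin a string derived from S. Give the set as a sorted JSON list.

Compute FIRST by fixpoint:
round 1:
  A via A→b b: +{b}
  B via B→b: +{b}
  C via C→b: +{b}
  S via S→B: +{b}
  S via S→a A: +{a}
  FIRST[S]={a,b}  FIRST[A]={b}  FIRST[B]={b}  FIRST[C]={b}
round 2: done
  FIRST[S]={a,b}  FIRST[A]={b}  FIRST[B]={b}  FIRST[C]={b}

FIRST(S) = ["a", "b"]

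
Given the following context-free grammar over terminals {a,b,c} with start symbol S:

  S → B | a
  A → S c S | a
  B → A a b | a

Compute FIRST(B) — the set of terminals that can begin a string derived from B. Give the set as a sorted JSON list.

FIRST sets, iterate to fixpoint:
round 1:
  A via A→a: +{a}
  B via B→A a b: +{a}
  S via S→B: +{a}
  FIRST(S)={a}  FIRST(A)={a}  FIRST(B)={a}
round 2: (stable)
  FIRST(S)={a}  FIRST(A)={a}  FIRST(B)={a}

FIRST(B) = ["a"]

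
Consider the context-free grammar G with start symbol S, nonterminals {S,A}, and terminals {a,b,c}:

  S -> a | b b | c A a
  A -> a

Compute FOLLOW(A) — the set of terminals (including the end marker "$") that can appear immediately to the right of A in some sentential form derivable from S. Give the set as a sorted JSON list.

FIRST sets, iterate to fixpoint:
round 1:
  A via A→a: +{a}
  S via S→a: +{a}
  S via S→b b: +{b}
  S via S→c A a: +{c}
  FIRST(S)={a,b,c}  FIRST(A)={a}
round 2: (stable)
  FIRST(S)={a,b,c}  FIRST(A)={a}

FOLLOW iteration:
FOLLOW(S) := {$}
[1]
  S→c A a: FOLLOW(A) ⊇ FIRST(a) = {a}; new: +{a}
  FOLLOW[S]={$}  FOLLOW[A]={a}
[2] — fixpoint
  FOLLOW[S]={$}  FOLLOW[A]={a}

FOLLOW(A) = ["a"]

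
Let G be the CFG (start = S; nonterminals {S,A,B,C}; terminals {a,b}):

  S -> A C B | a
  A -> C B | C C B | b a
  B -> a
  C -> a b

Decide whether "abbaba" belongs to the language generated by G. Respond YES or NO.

Convert to CNF:
  S -> A X3 | a
  A -> C B | C X2 | T0 T1
  B -> a
  C -> T1 T0
  T0 -> b
  T1 -> a
  X2 -> C B
  X3 -> C B

Fill CYK table bottom-up:
  T[0,0] 'a' = {B,S,T1}  orig:{B,S}
  T[1,1] 'b' = {T0}  orig:{}
  T[2,2] 'b' = {T0}  orig:{}
  T[3,3] 'a' = {B,S,T1}  orig:{B,S}
  T[4,4] 'b' = {T0}  orig:{}
  T[5,5] 'a' = {B,S,T1}  orig:{B,S}
  T[0,1] 'ab' = {C}
  T[1,2] 'bb' = ∅
  T[2,3] 'ba' = {A}
  T[3,4] 'ab' = {C}
  T[4,5] 'ba' = {A}
  T[0,2] 'abb' = ∅
  T[1,3] 'bba' = ∅
  T[2,4] 'bab' = ∅
  T[3,5] 'aba' = {A,X2,X3}  orig:{A}
  T[0,3] 'abba' = ∅
  T[1,4] 'bbab' = ∅
  T[2,5] 'baba' = ∅
  T[0,4] 'abbab' = ∅
  T[1,5] 'bbaba' = ∅
  T[0,5] 'abbaba' = ∅

S ∉ T[0,5] ⇒ NO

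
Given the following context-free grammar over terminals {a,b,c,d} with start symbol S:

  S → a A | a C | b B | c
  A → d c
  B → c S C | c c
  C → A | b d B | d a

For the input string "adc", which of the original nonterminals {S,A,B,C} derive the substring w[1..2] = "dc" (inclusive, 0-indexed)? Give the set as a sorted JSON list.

Convert to CNF:
  S -> T2 B | T3 A | T3 C | c
  A -> T0 T1
  B -> T1 T1 | T1 X4
  C -> T0 T1 | T0 T3 | T2 X5
  T0 -> d
  T1 -> c
  T2 -> b
  T3 -> a
  X4 -> S C
  X5 -> T0 B

Fill CYK table bottom-up, restricted to cells inside w[1..2]:
  T[1,1] 'd' = {T0}  orig:{}
  T[2,2] 'c' = {S,T1}  orig:{S}
  T[1,2] 'dc' = {A,C}

Original NTs in T[1,2] deriving "dc": ["A", "C"]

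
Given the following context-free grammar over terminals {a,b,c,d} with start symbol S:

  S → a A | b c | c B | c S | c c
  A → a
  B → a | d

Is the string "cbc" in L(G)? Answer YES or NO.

Convert to CNF:
  S -> T0 A | T1 T2 | T2 B | T2 S | T2 T2
  A -> a
  B -> a | d
  T0 -> a
  T1 -> b
  T2 -> c

Fill CYK table bottom-up:
  [0..0]={T2}  "c"  orig:{}
  [1..1]={T1}  "b"  orig:{}
  [2..2]={T2}  "c"  orig:{}
  [0..1]=∅  "cb"
  [1..2]={S}  "bc"
  [0..2]={S}  "cbc"

S ∈ T[0,2] ⇒ YES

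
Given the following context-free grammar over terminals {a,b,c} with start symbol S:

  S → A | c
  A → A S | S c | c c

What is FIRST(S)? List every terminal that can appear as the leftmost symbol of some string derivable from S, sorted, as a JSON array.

FIRST sets, iterate to fixpoint:
round 1:
  A via A→c c: +{c}
  S via S→A: +{c}
  FIRST[S]={c}  FIRST[A]={c}
round 2: — fixpoint
  FIRST[S]={c}  FIRST[A]={c}

FIRST(S) = ["c"]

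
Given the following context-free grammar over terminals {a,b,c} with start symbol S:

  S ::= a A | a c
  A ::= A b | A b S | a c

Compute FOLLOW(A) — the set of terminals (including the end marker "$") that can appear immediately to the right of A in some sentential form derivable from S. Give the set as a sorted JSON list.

FIRST sets, iterate to fixpoint:
iter 1:
  A via A→a c: +{a}
  S via S→a A: +{a}
  S: {a}  A: {a}
iter 2: (stable)
  S: {a}  A: {a}

FOLLOW sets:
initialize: $ ∈ FOLLOW(S)
iter 1:
  A→A b: FOLLOW(A) ⊇ FIRST(b) = {b}; new: +{b}
  A→A b S: FOLLOW(S) ⊇ FOLLOW(A) ⊇ {b}; new: +{b}
  S→a A: FOLLOW(A) ⊇ FOLLOW(S) ⊇ {$,b}; new: +{$}
  FOLLOW(S)={$,b}  FOLLOW(A)={$,b}
iter 2: — fixpoint
  FOLLOW(S)={$,b}  FOLLOW(A)={$,b}

FOLLOW(A) = ["$", "b"]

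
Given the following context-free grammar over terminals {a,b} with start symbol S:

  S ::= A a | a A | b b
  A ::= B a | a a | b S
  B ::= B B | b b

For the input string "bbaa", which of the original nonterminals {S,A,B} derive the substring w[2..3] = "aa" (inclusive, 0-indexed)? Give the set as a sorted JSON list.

Convert to CNF:
  S -> A T0 | T0 A | T1 T1
  A -> B T0 | T0 T0 | T1 S
  B -> B B | T1 T1
  T0 -> a
  T1 -> b

CYK fill (cells [i..j] with 2 ≤ i ≤ j ≤ 3 only):
  T[2,2] 'a' = {T0}  orig:{}
  T[3,3] 'a' = {T0}  orig:{}
  T[2,3] 'aa' = {A}

Original NTs in T[2,3] deriving "aa": ["A"]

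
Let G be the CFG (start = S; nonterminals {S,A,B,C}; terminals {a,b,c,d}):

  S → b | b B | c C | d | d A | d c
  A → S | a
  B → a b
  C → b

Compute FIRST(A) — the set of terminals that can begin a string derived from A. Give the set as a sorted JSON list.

FIRST sets, iterate to fixpoint:
[1]
  A via A→a: +{a}
  B via B→a b: +{a}
  C via C→b: +{b}
  S via S→b: +{b}
  S via S→c C: +{c}
  S via S→d: +{d}
  FIRST(S)={b,c,d}  FIRST(A)={a}  FIRST(B)={a}  FIRST(C)={b}
[2]
  A via A→S: +{b,c,d}
  FIRST(S)={b,c,d}  FIRST(A)={a,b,c,d}  FIRST(B)={a}  FIRST(C)={b}
[3] — fixpoint
  FIRST(S)={b,c,d}  FIRST(A)={a,b,c,d}  FIRST(B)={a}  FIRST(C)={b}

FIRST(A) = ["a", "b", "c", "d"]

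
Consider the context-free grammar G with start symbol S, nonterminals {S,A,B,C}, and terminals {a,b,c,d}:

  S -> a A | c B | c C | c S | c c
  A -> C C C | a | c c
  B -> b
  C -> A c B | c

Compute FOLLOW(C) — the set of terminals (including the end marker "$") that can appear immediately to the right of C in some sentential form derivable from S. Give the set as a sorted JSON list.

Compute FIRST by fixpoint:
[1]
  A via A→a: +{a}
  A via A→c c: +{c}
  B via B→b: +{b}
  C via C→A c B: +{a,c}
  S via S→a A: +{a}
  S via S→c B: +{c}
  FIRST[S]={a,c}  FIRST[A]={a,c}  FIRST[B]={b}  FIRST[C]={a,c}
[2] done
  FIRST[S]={a,c}  FIRST[A]={a,c}  FIRST[B]={b}  FIRST[C]={a,c}

Compute FOLLOW by fixpoint:
initialize: $ ∈ FOLLOW(S)
pass 1:
  A→C C C: FOLLOW(C) ⊇ FIRST(C) = {a,c}; new: +{a,c}
  C→A c B: FOLLOW(A) ⊇ FIRST(c) = {c}; new: +{c}
  C→A c B: FOLLOW(B) ⊇ FOLLOW(C) ⊇ {a,c}; new: +{a,c}
  S→a A: FOLLOW(A) ⊇ FOLLOW(S) ⊇ {$}; new: +{$}
  S→c B: FOLLOW(B) ⊇ FOLLOW(S) ⊇ {$}; new: +{$}
  S→c C: FOLLOW(C) ⊇ FOLLOW(S) ⊇ {$}; new: +{$}
  FOLLOW[S]={$}  FOLLOW[A]={$,c}  FOLLOW[B]={$,a,c}  FOLLOW[C]={$,a,c}
pass 2: — fixpoint
  FOLLOW[S]={$}  FOLLOW[A]={$,c}  FOLLOW[B]={$,a,c}  FOLLOW[C]={$,a,c}

FOLLOW(C) = ["$", "a", "c"]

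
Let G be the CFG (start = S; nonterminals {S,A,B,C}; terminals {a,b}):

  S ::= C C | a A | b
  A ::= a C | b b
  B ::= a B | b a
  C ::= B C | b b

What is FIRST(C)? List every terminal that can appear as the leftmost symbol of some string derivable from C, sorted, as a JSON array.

FIRST sets, iterate to fixpoint:
pass 1:
  A via A→a C: +{a}
  A via A→b b: +{b}
  B via B→a B: +{a}
  B via B→b a: +{b}
  C via C→B C: +{a,b}
  S via S→C C: +{a,b}
  FIRST[S]={a,b}  FIRST[A]={a,b}  FIRST[B]={a,b}  FIRST[C]={a,b}
pass 2: done
  FIRST[S]={a,b}  FIRST[A]={a,b}  FIRST[B]={a,b}  FIRST[C]={a,b}

FIRST(C) = ["a", "b"]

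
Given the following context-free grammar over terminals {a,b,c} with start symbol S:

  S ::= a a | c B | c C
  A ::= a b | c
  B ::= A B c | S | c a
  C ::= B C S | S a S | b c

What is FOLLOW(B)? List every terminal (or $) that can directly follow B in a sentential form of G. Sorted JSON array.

FIRST sets, iterate to fixpoint:
round 1:
  A via A→a b: +{a}
  A via A→c: +{c}
  B via B→A B c: +{a,c}
  C via C→B C S: +{a,c}
  C via C→b c: +{b}
  S via S→a a: +{a}
  S via S→c B: +{c}
  FIRST[S]={a,c}  FIRST[A]={a,c}  FIRST[B]={a,c}  FIRST[C]={a,b,c}
round 2: done
  FIRST[S]={a,c}  FIRST[A]={a,c}  FIRST[B]={a,c}  FIRST[C]={a,b,c}

Compute FOLLOW by fixpoint:
seed FOLLOW(S) with $
[1]
  B→A B c: FOLLOW(A) ⊇ FIRST(B) = {a,c}; new: +{a,c}
  B→A B c: FOLLOW(B) ⊇ FIRST(c) = {c}; new: +{c}
  B→S: FOLLOW(S) ⊇ FOLLOW(B) ⊇ {c}; new: +{c}
  C→B C S: FOLLOW(B) ⊇ FIRST(C) = {a,b,c}; new: +{a,b}
  C→B C S: FOLLOW(C) ⊇ FIRST(S) = {a,c}; new: +{a,c}
  C→B C S: FOLLOW(S) ⊇ FOLLOW(C) ⊇ {a,c}; new: +{a}
  S→c B: FOLLOW(B) ⊇ FOLLOW(S) ⊇ {$,a,c}; new: +{$}
  S→c C: FOLLOW(C) ⊇ FOLLOW(S) ⊇ {$,a,c}; new: +{$}
  FOLLOW(S)={$,a,c}  FOLLOW(A)={a,c}  FOLLOW(B)={$,a,b,c}  FOLLOW(C)={$,a,c}
[2]
  B→S: FOLLOW(S) ⊇ FOLLOW(B) ⊇ {$,a,b,c}; new: +{b}
  S→c C: FOLLOW(C) ⊇ FOLLOW(S) ⊇ {$,a,b,c}; new: +{b}
  FOLLOW(S)={$,a,b,c}  FOLLOW(A)={a,c}  FOLLOW(B)={$,a,b,c}  FOLLOW(C)={$,a,b,c}
[3] (no change)
  FOLLOW(S)={$,a,b,c}  FOLLOW(A)={a,c}  FOLLOW(B)={$,a,b,c}  FOLLOW(C)={$,a,b,c}

FOLLOW(B) = ["$", "a", "b", "c"]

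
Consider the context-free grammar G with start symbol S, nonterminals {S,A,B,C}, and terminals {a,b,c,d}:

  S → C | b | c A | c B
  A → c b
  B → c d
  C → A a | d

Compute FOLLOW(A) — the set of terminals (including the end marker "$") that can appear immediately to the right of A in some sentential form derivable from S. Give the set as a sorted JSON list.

FIRST sets, iterate to fixpoint:
[1]
  A via A→c b: +{c}
  B via B→c d: +{c}
  C via C→A a: +{c}
  C via C→d: +{d}
  S via S→C: +{c,d}
  S via S→b: +{b}
  FIRST[S]={b,c,d}  FIRST[A]={c}  FIRST[B]={c}  FIRST[C]={c,d}
[2] — fixpoint
  FIRST[S]={b,c,d}  FIRST[A]={c}  FIRST[B]={c}  FIRST[C]={c,d}

Compute FOLLOW by fixpoint:
seed FOLLOW(S) with $
[1]
  C→A a: FOLLOW(A) ⊇ FIRST(a) = {a}; new: +{a}
  S→C: FOLLOW(C) ⊇ FOLLOW(S) ⊇ {$}; new: +{$}
  S→c A: FOLLOW(A) ⊇ FOLLOW(S) ⊇ {$}; new: +{$}
  S→c B: FOLLOW(B) ⊇ FOLLOW(S) ⊇ {$}; new: +{$}
  FOLLOW(S)={$}  FOLLOW(A)={$,a}  FOLLOW(B)={$}  FOLLOW(C)={$}
[2] — fixpoint
  FOLLOW(S)={$}  FOLLOW(A)={$,a}  FOLLOW(B)={$}  FOLLOW(C)={$}

FOLLOW(A) = ["$", "a"]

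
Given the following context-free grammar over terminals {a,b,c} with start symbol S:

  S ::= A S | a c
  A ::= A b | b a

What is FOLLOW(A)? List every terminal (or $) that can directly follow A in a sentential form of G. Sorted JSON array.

FIRST iteration:
round 1:
  A via A→b a: +{b}
  S via S→A S: +{b}
  S via S→a c: +{a}
  S: {a,b}  A: {b}
round 2: — fixpoint
  S: {a,b}  A: {b}

FOLLOW sets:
initialize: $ ∈ FOLLOW(S)
pass 1:
  A→A b: FOLLOW(A) ⊇ FIRST(b) = {b}; new: +{b}
  S→A S: FOLLOW(A) ⊇ FIRST(S) = {a,b}; new: +{a}
  S: {$}  A: {a,b}
pass 2: (no change)
  S: {$}  A: {a,b}

FOLLOW(A) = ["a", "b"]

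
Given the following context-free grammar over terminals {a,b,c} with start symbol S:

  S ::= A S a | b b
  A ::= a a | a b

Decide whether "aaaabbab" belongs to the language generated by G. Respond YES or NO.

CNF form of G:
  S -> A X2 | T1 T1
  A -> T0 T0 | T0 T1
  T0 -> a
  T1 -> b
  X2 -> S T0

CYK table (by increasing span):
  cell(0,0) a: {T0}  orig:{}
  cell(1,1) a: {T0}  orig:{}
  cell(2,2) a: {T0}  orig:{}
  cell(3,3) a: {T0}  orig:{}
  cell(4,4) b: {T1}  orig:{}
  cell(5,5) b: {T1}  orig:{}
  cell(6,6) a: {T0}  orig:{}
  cell(7,7) b: {T1}  orig:{}
  cell(0,1) aa: {A}
  cell(1,2) aa: {A}
  cell(2,3) aa: {A}
  cell(3,4) ab: {A}
  cell(4,5) bb: {S}
  cell(5,6) ba: ∅
  cell(6,7) ab: {A}
  cell(0,2) aaa: ∅
  cell(1,3) aaa: ∅
  cell(2,4) aab: ∅
  cell(3,5) abb: ∅
  cell(4,6) bba: {X2}  orig:{}
  cell(5,7) bab: ∅
  cell(0,3) aaaa: ∅
  cell(1,4) aaab: ∅
  cell(2,5) aabb: ∅
  cell(3,6) abba: ∅
  cell(4,7) bbab: ∅
  cell(0,4) aaaab: ∅
  cell(1,5) aaabb: ∅
  cell(2,6) aabba: {S}
  cell(3,7) abbab: ∅
  cell(0,5) aaaabb: ∅
  cell(1,6) aaabba: ∅
  cell(2,7) aabbab: ∅
  cell(0,6) aaaabba: ∅
  cell(1,7) aaabbab: ∅
  cell(0,7) aaaabbab: ∅

S ∉ T[0,7] ⇒ NO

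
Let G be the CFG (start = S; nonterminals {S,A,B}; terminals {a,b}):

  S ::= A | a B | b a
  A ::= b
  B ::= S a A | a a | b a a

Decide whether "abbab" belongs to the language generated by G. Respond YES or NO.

CNF form of G:
  S -> T0 B | T1 T0 | b
  A -> b
  B -> S X2 | T0 T0 | T1 X3
  T0 -> a
  T1 -> b
  X2 -> T0 A
  X3 -> T0 T0

CYK fill:
  [0..0]={T0}  "a"  orig:{}
  [1..1]={A,S,T1}  "b"  orig:{A,S}
  [2..2]={A,S,T1}  "b"  orig:{A,S}
  [3..3]={T0}  "a"  orig:{}
  [4..4]={A,S,T1}  "b"  orig:{A,S}
  [0..1]={X2}  "ab"  orig:{}
  [1..2]=∅  "bb"
  [2..3]={S}  "ba"
  [3..4]={X2}  "ab"  orig:{}
  [0..2]=∅  "abb"
  [1..3]=∅  "bba"
  [2..4]={B}  "bab"
  [0..3]=∅  "abba"
  [1..4]=∅  "bbab"
  [0..4]=∅  "abbab"

S ∉ T[0,4] ⇒ NO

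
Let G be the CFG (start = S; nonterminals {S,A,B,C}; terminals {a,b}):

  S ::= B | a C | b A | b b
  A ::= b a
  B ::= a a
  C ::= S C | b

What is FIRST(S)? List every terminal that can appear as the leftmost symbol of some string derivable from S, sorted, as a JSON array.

FIRST sets, iterate to fixpoint:
pass 1:
  A via A→b a: +{b}
  B via B→a a: +{a}
  C via C→b: +{b}
  S via S→B: +{a}
  S via S→b A: +{b}
  FIRST[S]={a,b}  FIRST[A]={b}  FIRST[B]={a}  FIRST[C]={b}
pass 2:
  C via C→S C: +{a}
  FIRST[S]={a,b}  FIRST[A]={b}  FIRST[B]={a}  FIRST[C]={a,b}
pass 3: (stable)
  FIRST[S]={a,b}  FIRST[A]={b}  FIRST[B]={a}  FIRST[C]={a,b}

FIRST(S) = ["a", "b"]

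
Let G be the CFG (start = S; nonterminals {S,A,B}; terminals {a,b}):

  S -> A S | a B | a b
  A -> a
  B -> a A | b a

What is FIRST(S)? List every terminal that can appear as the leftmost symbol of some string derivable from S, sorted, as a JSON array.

FIRST sets, iterate to fixpoint:
pass 1:
  A via A→a: +{a}
  B via B→a A: +{a}
  B via B→b a: +{b}
  S via S→A S: +{a}
  FIRST[S]={a}  FIRST[A]={a}  FIRST[B]={a,b}
pass 2: done
  FIRST[S]={a}  FIRST[A]={a}  FIRST[B]={a,b}

FIRST(S) = ["a"]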